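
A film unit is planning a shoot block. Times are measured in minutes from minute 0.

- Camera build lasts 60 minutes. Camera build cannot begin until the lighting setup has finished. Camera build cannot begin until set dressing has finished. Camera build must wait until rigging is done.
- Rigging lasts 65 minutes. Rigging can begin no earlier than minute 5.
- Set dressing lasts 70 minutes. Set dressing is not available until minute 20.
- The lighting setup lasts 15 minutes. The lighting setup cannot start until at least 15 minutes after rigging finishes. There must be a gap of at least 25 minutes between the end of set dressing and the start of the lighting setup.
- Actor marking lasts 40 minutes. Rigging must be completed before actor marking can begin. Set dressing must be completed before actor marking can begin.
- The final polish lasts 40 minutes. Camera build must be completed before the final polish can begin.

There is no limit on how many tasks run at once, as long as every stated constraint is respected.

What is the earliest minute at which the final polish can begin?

Set dressing waits on its own release at minute 20, so it starts at minute 20 and finishes at 20 + 70 = minute 90.
After its own release at minute 5, rigging can start at minute 5 and finishes at minute 70.
The lighting setup cannot start until rigging (finishes minute 70, plus 15-minute gap → minute 85); set dressing (finishes minute 90, plus 25-minute gap → minute 115). The controlling bound is minute 115, so the lighting setup finishes at 115 + 15 = minute 130.
Camera build has to wait for the lighting setup (finishes minute 130); set dressing (finishes minute 90); rigging (finishes minute 70). The latest of these is minute 130, so camera build runs minute 130 to 130 + 60 = minute 190.
The final polish waits on camera build (finishes minute 190), so the earliest it can start is minute 190.

190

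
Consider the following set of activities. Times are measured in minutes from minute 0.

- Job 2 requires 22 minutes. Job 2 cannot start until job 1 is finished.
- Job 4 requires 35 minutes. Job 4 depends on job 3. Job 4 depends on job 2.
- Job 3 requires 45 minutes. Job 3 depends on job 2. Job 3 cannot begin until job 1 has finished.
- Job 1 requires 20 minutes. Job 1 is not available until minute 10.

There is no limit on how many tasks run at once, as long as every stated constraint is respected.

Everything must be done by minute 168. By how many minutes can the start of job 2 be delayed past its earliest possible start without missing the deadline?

36

Job 1 waits on its own release at minute 10, so it starts at minute 10 and finishes at 10 + 20 = minute 30.
Job 2 cannot begin until job 1 (finishes minute 30). It runs from minute 30 to 30 + 22 = minute 52.

Working backward from the deadline:
Nothing follows job 4; the deadline of minute 168 is its only limit. It must start by 168 − 35 = minute 133.
Since job 4 (must start by minute 133) depends on it, job 3 must finish by minute 133. Backing off its 45-minute duration gives a latest start of minute 88.
Job 2 feeds job 3 (must start by minute 88); job 4 (must start by minute 133). Taking the minimum, job 2 must finish by minute 88 and start by 88 − 22 = minute 66.
So job 2 can start as early as minute 30 and as late as minute 66, giving 66 − 30 = 36 minutes of slack.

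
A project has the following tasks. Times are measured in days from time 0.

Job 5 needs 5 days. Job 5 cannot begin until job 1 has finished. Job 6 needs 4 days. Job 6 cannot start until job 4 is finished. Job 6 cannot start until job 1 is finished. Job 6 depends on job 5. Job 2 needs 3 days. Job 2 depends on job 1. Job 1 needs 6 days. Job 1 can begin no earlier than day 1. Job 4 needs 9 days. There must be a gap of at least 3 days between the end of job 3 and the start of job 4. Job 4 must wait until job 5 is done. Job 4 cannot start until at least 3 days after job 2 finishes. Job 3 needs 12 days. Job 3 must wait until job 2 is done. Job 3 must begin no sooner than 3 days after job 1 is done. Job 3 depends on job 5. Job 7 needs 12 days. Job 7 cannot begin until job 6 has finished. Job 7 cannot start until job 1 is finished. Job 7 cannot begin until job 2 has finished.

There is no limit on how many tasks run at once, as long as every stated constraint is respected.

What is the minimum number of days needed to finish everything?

After its own release at day 1, job 1 can start at day 1 and finishes at day 7.
Job 5 waits on job 1 (finishes day 7), so it starts at day 7 and finishes at 7 + 5 = day 12.
Job 2 waits on job 1 (finishes day 7), so it starts at day 7 and finishes at 7 + 3 = day 10.
Job 3 needs all of job 2 (finishes day 10); job 1 (finishes day 7, plus 3-day gap → day 10); job 5 (finishes day 12). That puts its earliest start at day 12; it finishes at 12 + 12 = day 24.
Job 4 needs all of job 3 (finishes day 24, plus 3-day gap → day 27); job 5 (finishes day 12); job 2 (finishes day 10, plus 3-day gap → day 13). That puts its earliest start at day 27; it finishes at 27 + 9 = day 36.
For job 6: job 4 (finishes day 36); job 1 (finishes day 7); job 5 (finishes day 12). Taking the maximum gives a start of day 36, and it finishes at 36 + 4 = day 40.
For job 7: job 6 (finishes day 40); job 1 (finishes day 7); job 2 (finishes day 10). Taking the maximum gives a start of day 40, and it finishes at 40 + 12 = day 52.
All tasks are finished once the last one completes. Finish times: Job 1 at 7, Job 2 at 10, Job 3 at 24, Job 4 at 36, Job 5 at 12, Job 6 at 40, Job 7 at 52. The latest is day 52.

52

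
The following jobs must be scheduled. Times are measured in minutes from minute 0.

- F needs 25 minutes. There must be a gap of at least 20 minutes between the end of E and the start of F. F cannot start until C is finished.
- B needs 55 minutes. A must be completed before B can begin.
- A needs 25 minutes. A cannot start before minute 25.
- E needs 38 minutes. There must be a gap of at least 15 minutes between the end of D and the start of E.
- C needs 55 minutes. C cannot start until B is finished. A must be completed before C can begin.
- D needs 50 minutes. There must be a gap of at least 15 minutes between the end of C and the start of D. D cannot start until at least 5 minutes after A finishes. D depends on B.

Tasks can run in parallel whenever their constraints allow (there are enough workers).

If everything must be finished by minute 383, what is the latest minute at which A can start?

85

To finish by minute 383, F (duration 25) must start no later than minute 358.
E has to be done before F (must start by minute 358, minus 20-minute gap → minute 338). That means finishing by minute 338, i.e. starting by 338 − 38 = minute 300.
D must finish before E (must start by minute 300, minus 15-minute gap → minute 285). With a 50-minute duration, D must start by 285 − 50 = minute 235.
C must finish in time for D (must start by minute 235, minus 15-minute gap → minute 220); F (must start by minute 358). The tightest is minute 220, so C must start by 220 − 55 = minute 165.
B feeds C (must start by minute 165); D (must start by minute 235). Taking the minimum, B must finish by minute 165 and start by 165 − 55 = minute 110.
A feeds B (must start by minute 110); C (must start by minute 165); D (must start by minute 235, minus 5-minute gap → minute 230). Taking the minimum, A must finish by minute 110 and start by 110 − 25 = minute 85.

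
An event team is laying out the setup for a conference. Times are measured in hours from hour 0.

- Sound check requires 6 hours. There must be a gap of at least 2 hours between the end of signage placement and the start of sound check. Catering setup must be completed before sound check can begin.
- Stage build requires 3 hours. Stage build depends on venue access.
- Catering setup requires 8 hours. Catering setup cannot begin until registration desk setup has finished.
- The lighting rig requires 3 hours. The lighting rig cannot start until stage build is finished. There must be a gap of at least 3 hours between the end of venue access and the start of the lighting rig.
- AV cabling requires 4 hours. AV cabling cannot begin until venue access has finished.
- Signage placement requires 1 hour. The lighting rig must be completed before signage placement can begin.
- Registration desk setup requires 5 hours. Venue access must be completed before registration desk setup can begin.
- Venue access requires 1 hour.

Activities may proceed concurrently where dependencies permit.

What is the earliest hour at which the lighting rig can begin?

4

Venue access has no prerequisites, so it starts at hour 0 and finishes at hour 1.
Stage build waits on venue access (finishes hour 1), so it starts at hour 1 and finishes at 1 + 3 = hour 4.
The lighting rig waits on stage build (finishes hour 4); venue access (finishes hour 1, plus 3-hour gap → hour 4). The latest of these is hour 4, which is the earliest the lighting rig can start.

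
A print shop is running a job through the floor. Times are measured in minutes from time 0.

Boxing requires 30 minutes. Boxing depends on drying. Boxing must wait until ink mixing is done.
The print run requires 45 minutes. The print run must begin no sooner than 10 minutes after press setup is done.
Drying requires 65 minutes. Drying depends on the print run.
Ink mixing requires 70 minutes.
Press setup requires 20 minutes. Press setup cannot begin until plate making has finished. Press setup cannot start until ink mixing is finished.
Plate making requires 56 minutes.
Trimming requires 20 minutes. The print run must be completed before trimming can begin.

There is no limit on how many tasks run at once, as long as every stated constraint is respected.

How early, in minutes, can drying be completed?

Ink mixing has no prerequisites, so it starts at minute 0 and finishes at minute 70.
Plate making has no prerequisites, so it starts at minute 0 and finishes at minute 56.
Press setup has to wait for plate making (finishes minute 56); ink mixing (finishes minute 70). The latest of these is minute 70, so press setup runs minute 70 to 70 + 20 = minute 90.
After press setup (finishes minute 90, plus 10-minute gap → minute 100), the print run can start at minute 100 and finishes at minute 145.
Drying cannot begin until the print run (finishes minute 145). It runs from minute 145 to 145 + 65 = minute 210.

210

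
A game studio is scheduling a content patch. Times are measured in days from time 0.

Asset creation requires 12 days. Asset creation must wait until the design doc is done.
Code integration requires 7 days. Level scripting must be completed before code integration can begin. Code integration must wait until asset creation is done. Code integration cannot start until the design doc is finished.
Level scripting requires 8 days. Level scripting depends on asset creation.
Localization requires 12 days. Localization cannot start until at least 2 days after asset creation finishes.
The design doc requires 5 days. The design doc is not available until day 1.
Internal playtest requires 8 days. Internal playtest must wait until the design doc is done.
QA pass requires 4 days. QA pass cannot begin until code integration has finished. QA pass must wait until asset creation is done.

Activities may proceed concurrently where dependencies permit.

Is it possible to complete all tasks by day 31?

The design doc waits on its own release at day 1, so it starts at day 1 and finishes at 1 + 5 = day 6.
Internal playtest waits on the design doc (finishes day 6), so it starts at day 6 and finishes at 6 + 8 = day 14.
Asset creation cannot begin until the design doc (finishes day 6). It runs from day 6 to 6 + 12 = day 18.
After asset creation (finishes day 18, plus 2-day gap → day 20), localization can start at day 20 and finishes at day 32.
Level scripting waits on asset creation (finishes day 18), so it starts at day 18 and finishes at 18 + 8 = day 26.
Code integration cannot start until level scripting (finishes day 26); asset creation (finishes day 18); the design doc (finishes day 6). The controlling bound is day 26, so code integration finishes at 26 + 7 = day 33.
QA pass has to wait for code integration (finishes day 33); asset creation (finishes day 18). The latest of these is day 33, so QA pass runs day 33 to 33 + 4 = day 37.
The earliest everything can be done is day 37, which is after the deadline of 31, so it is not possible.

No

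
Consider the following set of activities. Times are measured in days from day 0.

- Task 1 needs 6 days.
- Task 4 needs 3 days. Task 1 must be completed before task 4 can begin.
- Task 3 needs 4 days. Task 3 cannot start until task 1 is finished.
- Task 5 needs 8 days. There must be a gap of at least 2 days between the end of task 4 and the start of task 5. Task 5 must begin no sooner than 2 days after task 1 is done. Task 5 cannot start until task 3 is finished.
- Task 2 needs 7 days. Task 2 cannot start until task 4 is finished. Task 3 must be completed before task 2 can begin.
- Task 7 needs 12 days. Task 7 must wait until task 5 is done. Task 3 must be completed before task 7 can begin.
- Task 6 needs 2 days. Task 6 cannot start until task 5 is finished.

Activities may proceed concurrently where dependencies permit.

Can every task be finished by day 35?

Yes

Nothing blocks task 1, so it runs from day 0 to day 6.
Task 4 waits on task 1 (finishes day 6), so it starts at day 6 and finishes at 6 + 3 = day 9.
Task 3 waits on task 1 (finishes day 6), so it starts at day 6 and finishes at 6 + 4 = day 10.
Task 5 has to wait for task 4 (finishes day 9, plus 2-day gap → day 11); task 1 (finishes day 6, plus 2-day gap → day 8); task 3 (finishes day 10). The latest of these is day 11, so task 5 runs day 11 to 11 + 8 = day 19.
Task 7 cannot start until task 5 (finishes day 19); task 3 (finishes day 10). The controlling bound is day 19, so task 7 finishes at 19 + 12 = day 31.
After task 5 (finishes day 19), task 6 can start at day 19 and finishes at day 21.
Task 2 cannot start until task 4 (finishes day 9); task 3 (finishes day 10). The controlling bound is day 10, so task 2 finishes at 10 + 7 = day 17.
Every task is finished by day 31, which is no later than the deadline of 35, so the schedule is feasible.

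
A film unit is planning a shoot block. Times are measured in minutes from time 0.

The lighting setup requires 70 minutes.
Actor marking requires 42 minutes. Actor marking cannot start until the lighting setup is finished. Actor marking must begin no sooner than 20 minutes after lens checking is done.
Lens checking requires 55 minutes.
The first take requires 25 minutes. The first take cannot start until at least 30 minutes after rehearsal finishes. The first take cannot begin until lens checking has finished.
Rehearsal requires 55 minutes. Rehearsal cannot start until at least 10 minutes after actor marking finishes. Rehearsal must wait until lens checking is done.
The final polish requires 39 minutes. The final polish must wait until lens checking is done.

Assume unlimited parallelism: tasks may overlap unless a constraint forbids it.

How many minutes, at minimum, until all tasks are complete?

Nothing blocks lens checking, so it runs from minute 0 to minute 55.
After lens checking (finishes minute 55), the final polish can start at minute 55 and finishes at minute 94.
The lighting setup has no prerequisites, so it starts at minute 0 and finishes at minute 70.
Actor marking needs all of the lighting setup (finishes minute 70); lens checking (finishes minute 55, plus 20-minute gap → minute 75). That puts its earliest start at minute 75; it finishes at 75 + 42 = minute 117.
Rehearsal has to wait for actor marking (finishes minute 117, plus 10-minute gap → minute 127); lens checking (finishes minute 55). The latest of these is minute 127, so rehearsal runs minute 127 to 127 + 55 = minute 182.
The first take needs all of rehearsal (finishes minute 182, plus 30-minute gap → minute 212); lens checking (finishes minute 55). That puts its earliest start at minute 212; it finishes at 212 + 25 = minute 237.
All tasks are finished once the last one completes. Finish times: The lighting setup at 70, Lens checking at 55, Actor marking at 117, Rehearsal at 182, The final polish at 94, The first take at 237. The latest is minute 237.

237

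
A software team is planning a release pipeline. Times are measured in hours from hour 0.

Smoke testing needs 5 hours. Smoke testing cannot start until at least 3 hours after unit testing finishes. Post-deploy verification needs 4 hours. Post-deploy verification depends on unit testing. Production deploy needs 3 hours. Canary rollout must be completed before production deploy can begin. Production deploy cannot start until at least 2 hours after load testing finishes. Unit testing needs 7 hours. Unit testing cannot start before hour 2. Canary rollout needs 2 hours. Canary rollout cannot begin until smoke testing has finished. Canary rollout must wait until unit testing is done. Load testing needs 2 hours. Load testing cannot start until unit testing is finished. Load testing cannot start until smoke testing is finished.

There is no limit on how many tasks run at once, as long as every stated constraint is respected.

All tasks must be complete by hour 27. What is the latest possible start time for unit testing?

Production deploy has no dependents, so it just needs to finish by hour 27. Starting by 27 − 3 = hour 24 achieves that.
Since production deploy (must start by hour 24) depends on it, canary rollout must finish by hour 24. Backing off its 2-hour duration gives a latest start of hour 22.
Load testing must finish before production deploy (must start by hour 24, minus 2-hour gap → hour 22). With a 2-hour duration, load testing must start by 22 − 2 = hour 20.
For smoke testing: canary rollout (must start by hour 22); load testing (must start by hour 20). The most restrictive is hour 20; with a 5-hour duration, smoke testing must start by hour 15.
To finish by hour 27, post-deploy verification (duration 4) must start no later than hour 23.
Unit testing must finish in time for smoke testing (must start by hour 15, minus 3-hour gap → hour 12); canary rollout (must start by hour 22); load testing (must start by hour 20); post-deploy verification (must start by hour 23). The tightest is hour 12, so unit testing must start by 12 − 7 = hour 5.

5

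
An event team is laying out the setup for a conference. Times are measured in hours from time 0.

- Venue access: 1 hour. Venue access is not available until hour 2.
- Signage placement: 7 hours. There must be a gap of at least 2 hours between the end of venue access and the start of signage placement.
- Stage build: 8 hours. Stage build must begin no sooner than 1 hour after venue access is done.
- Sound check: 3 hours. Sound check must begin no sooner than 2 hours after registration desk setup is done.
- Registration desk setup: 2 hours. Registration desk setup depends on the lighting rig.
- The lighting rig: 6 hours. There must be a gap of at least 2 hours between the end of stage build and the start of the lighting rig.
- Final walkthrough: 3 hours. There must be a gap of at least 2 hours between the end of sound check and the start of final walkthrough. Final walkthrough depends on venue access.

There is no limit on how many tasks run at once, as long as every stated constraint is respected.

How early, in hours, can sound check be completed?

Venue access waits on its own release at hour 2, so it starts at hour 2 and finishes at 2 + 1 = hour 3.
Stage build cannot begin until venue access (finishes hour 3, plus 1-hour gap → hour 4). It runs from hour 4 to 4 + 8 = hour 12.
The lighting rig cannot begin until stage build (finishes hour 12, plus 2-hour gap → hour 14). It runs from hour 14 to 14 + 6 = hour 20.
After the lighting rig (finishes hour 20), registration desk setup can start at hour 20 and finishes at hour 22.
After registration desk setup (finishes hour 22, plus 2-hour gap → hour 24), sound check can start at hour 24 and finishes at hour 27.

27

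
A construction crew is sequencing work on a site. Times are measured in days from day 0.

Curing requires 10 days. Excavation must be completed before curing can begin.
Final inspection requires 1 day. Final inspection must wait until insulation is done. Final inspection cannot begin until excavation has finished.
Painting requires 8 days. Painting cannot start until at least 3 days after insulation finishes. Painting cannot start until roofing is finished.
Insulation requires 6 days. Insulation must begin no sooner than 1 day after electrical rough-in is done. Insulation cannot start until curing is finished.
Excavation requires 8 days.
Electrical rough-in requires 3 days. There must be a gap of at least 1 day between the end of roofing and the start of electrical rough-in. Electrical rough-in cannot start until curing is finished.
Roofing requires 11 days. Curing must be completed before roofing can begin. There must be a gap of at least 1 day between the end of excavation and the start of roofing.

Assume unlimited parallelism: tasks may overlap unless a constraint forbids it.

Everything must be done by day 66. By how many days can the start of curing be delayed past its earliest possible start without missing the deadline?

Nothing blocks excavation, so it runs from day 0 to day 8.
Curing cannot begin until excavation (finishes day 8). It runs from day 8 to 8 + 10 = day 18.

Working backward from the deadline:
Painting has no dependents, so it just needs to finish by day 66. Starting by 66 − 8 = day 58 achieves that.
Final inspection must finish by day 66; it takes 1 day, so it must start by 66 − 1 = day 65.
Insulation feeds painting (must start by day 58, minus 3-day gap → day 55); final inspection (must start by day 65). Taking the minimum, insulation must finish by day 55 and start by 55 − 6 = day 49.
Since insulation (must start by day 49, minus 1-day gap → day 48) depends on it, electrical rough-in must finish by day 48. Backing off its 3-day duration gives a latest start of day 45.
For roofing: electrical rough-in (must start by day 45, minus 1-day gap → day 44); painting (must start by day 58). The most restrictive is day 44; with an 11-day duration, roofing must start by day 33.
Curing has several dependents: roofing (must start by day 33); electrical rough-in (must start by day 45); insulation (must start by day 49). The earliest of those limits is day 33, so curing must start by 33 − 10 = day 23.
So curing can start as early as day 8 and as late as day 23, giving 23 − 8 = 15 days of slack.

15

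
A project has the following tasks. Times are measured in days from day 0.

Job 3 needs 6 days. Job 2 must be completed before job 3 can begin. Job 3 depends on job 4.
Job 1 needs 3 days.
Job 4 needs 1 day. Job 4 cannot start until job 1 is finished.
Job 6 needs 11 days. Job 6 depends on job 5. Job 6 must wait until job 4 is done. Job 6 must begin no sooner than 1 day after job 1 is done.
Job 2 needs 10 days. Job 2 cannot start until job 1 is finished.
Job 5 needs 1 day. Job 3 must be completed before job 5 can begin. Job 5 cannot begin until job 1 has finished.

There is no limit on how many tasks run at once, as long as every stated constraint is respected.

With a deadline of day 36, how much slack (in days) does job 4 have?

Job 1 has no prerequisites, so it starts at day 0 and finishes at day 3.
After job 1 (finishes day 3), job 4 can start at day 3 and finishes at day 4.

Working backward from the deadline:
Job 6 must finish by day 36; it takes 11 days, so it must start by 36 − 11 = day 25.
Job 5 feeds into job 6 (must start by day 25); so job 5 must finish by day 25 and therefore start by day 24.
Job 3 feeds into job 5 (must start by day 24); so job 3 must finish by day 24 and therefore start by day 18.
Job 4 has several dependents: job 3 (must start by day 18); job 6 (must start by day 25). The earliest of those limits is day 18, so job 4 must start by 18 − 1 = day 17.
So job 4 can start as early as day 3 and as late as day 17, giving 17 − 3 = 14 days of slack.

14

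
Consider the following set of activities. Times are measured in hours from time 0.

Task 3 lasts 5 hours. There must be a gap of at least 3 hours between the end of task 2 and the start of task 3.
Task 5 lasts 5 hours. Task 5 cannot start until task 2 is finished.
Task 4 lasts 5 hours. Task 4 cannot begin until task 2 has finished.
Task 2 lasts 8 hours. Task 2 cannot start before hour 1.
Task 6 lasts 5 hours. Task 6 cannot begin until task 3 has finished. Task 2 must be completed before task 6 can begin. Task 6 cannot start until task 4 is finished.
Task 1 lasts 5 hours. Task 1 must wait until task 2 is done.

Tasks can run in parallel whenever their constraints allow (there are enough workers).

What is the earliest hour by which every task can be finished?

22

After its own release at hour 1, task 2 can start at hour 1 and finishes at hour 9.
After task 2 (finishes hour 9), task 5 can start at hour 9 and finishes at hour 14.
After task 2 (finishes hour 9), task 4 can start at hour 9 and finishes at hour 14.
Task 3 cannot begin until task 2 (finishes hour 9, plus 3-hour gap → hour 12). It runs from hour 12 to 12 + 5 = hour 17.
Task 6 has to wait for task 3 (finishes hour 17); task 2 (finishes hour 9); task 4 (finishes hour 14). The latest of these is hour 17, so task 6 runs hour 17 to 17 + 5 = hour 22.
Task 1 waits on task 2 (finishes hour 9), so it starts at hour 9 and finishes at 9 + 5 = hour 14.
All tasks are finished once the last one completes. Finish times: Task 1 at 14, Task 2 at 9, Task 3 at 17, Task 4 at 14, Task 5 at 14, Task 6 at 22. The latest is hour 22.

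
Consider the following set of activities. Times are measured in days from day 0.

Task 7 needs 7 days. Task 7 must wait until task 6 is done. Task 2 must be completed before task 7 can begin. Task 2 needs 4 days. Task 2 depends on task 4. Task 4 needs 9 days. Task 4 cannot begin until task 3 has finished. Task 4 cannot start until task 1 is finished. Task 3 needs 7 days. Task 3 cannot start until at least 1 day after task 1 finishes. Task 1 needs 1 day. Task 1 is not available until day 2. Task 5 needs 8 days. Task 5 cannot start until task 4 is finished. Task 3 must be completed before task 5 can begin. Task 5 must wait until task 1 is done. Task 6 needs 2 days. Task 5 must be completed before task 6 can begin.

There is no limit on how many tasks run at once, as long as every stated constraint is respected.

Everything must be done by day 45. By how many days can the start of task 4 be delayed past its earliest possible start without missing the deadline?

Task 1 cannot begin until its own release at day 2. It runs from day 2 to 2 + 1 = day 3.
Task 3 cannot begin until task 1 (finishes day 3, plus 1-day gap → day 4). It runs from day 4 to 4 + 7 = day 11.
Task 4 has to wait for task 3 (finishes day 11); task 1 (finishes day 3). The latest of these is day 11, so task 4 runs day 11 to 11 + 9 = day 20.

Working backward from the deadline:
Task 7 has no dependents, so it just needs to finish by day 45. Starting by 45 − 7 = day 38 achieves that.
Since task 7 (must start by day 38) depends on it, task 2 must finish by day 38. Backing off its 4-day duration gives a latest start of day 34.
Task 6 feeds into task 7 (must start by day 38); so task 6 must finish by day 38 and therefore start by day 36.
Task 5 must finish before task 6 (must start by day 36). With an 8-day duration, task 5 must start by 36 − 8 = day 28.
For task 4: task 2 (must start by day 34); task 5 (must start by day 28). The most restrictive is day 28; with a 9-day duration, task 4 must start by day 19.
So task 4 can start as early as day 11 and as late as day 19, giving 19 − 11 = 8 days of slack.

8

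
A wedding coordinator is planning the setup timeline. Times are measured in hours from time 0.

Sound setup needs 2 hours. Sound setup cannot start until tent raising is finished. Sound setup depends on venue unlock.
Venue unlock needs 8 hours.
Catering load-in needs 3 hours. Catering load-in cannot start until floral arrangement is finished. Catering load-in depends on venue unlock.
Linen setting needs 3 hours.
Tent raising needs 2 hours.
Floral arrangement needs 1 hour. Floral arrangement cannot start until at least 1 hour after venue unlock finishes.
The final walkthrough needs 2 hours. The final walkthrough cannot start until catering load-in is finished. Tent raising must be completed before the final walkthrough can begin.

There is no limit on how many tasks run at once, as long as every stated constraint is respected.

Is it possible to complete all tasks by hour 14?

Linen setting can start immediately at hour 0; it finishes at hour 3.
Tent raising can start immediately at hour 0; it finishes at hour 2.
Nothing blocks venue unlock, so it runs from hour 0 to hour 8.
Sound setup needs all of tent raising (finishes hour 2); venue unlock (finishes hour 8). That puts its earliest start at hour 8; it finishes at 8 + 2 = hour 10.
Floral arrangement waits on venue unlock (finishes hour 8, plus 1-hour gap → hour 9), so it starts at hour 9 and finishes at 9 + 1 = hour 10.
For catering load-in: floral arrangement (finishes hour 10); venue unlock (finishes hour 8). Taking the maximum gives a start of hour 10, and it finishes at 10 + 3 = hour 13.
The final walkthrough needs all of catering load-in (finishes hour 13); tent raising (finishes hour 2). That puts its earliest start at hour 13; it finishes at 13 + 2 = hour 15.
The earliest everything can be done is hour 15, which is after the deadline of 14, so it is not possible.

No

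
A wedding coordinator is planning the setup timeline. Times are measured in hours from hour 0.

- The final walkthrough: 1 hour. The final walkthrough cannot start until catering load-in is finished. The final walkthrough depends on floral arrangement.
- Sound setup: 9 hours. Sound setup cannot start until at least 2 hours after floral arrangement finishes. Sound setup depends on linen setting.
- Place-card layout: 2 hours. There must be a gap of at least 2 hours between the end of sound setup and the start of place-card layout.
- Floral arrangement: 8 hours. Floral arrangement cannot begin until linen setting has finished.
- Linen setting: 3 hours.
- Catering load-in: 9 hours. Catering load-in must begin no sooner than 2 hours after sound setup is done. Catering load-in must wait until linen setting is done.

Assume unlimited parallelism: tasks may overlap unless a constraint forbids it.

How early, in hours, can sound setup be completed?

22

Linen setting has no prerequisites, so it starts at hour 0 and finishes at hour 3.
After linen setting (finishes hour 3), floral arrangement can start at hour 3 and finishes at hour 11.
Sound setup cannot start until floral arrangement (finishes hour 11, plus 2-hour gap → hour 13); linen setting (finishes hour 3). The controlling bound is hour 13, so sound setup finishes at 13 + 9 = hour 22.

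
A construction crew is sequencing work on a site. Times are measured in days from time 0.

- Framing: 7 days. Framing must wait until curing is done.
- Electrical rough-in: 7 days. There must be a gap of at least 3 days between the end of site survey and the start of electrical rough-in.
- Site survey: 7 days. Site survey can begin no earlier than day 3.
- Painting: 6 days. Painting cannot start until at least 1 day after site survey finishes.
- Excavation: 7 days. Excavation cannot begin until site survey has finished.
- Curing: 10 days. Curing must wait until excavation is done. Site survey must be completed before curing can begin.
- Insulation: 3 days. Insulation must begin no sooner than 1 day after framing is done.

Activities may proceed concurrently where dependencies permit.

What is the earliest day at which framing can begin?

Site survey waits on its own release at day 3, so it starts at day 3 and finishes at 3 + 7 = day 10.
After site survey (finishes day 10), excavation can start at day 10 and finishes at day 17.
For curing: excavation (finishes day 17); site survey (finishes day 10). Taking the maximum gives a start of day 17, and it finishes at 17 + 10 = day 27.
Framing waits on curing (finishes day 27), so the earliest it can start is day 27.

27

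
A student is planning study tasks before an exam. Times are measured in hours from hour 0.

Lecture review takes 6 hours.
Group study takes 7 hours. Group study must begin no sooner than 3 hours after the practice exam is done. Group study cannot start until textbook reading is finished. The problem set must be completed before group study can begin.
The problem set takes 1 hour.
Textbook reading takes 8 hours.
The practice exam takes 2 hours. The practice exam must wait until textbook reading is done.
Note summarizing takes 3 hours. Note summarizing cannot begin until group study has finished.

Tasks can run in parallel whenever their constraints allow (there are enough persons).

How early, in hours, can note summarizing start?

20

The problem set has no prerequisites, so it starts at hour 0 and finishes at hour 1.
Textbook reading has no prerequisites, so it starts at hour 0 and finishes at hour 8.
After textbook reading (finishes hour 8), the practice exam can start at hour 8 and finishes at hour 10.
Group study has to wait for the practice exam (finishes hour 10, plus 3-hour gap → hour 13); textbook reading (finishes hour 8); the problem set (finishes hour 1). The latest of these is hour 13, so group study runs hour 13 to 13 + 7 = hour 20.
Note summarizing waits on group study (finishes hour 20), so the earliest it can start is hour 20.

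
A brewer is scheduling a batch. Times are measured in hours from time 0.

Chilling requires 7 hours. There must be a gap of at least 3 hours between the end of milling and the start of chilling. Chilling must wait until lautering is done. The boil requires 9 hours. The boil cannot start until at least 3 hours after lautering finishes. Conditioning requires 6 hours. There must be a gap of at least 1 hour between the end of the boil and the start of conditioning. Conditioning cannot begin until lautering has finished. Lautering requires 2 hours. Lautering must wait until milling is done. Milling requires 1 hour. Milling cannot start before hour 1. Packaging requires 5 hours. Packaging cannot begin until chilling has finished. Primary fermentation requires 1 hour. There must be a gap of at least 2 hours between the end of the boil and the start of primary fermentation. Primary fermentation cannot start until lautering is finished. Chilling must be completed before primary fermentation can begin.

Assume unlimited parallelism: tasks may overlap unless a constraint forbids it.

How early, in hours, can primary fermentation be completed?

Milling waits on its own release at hour 1, so it starts at hour 1 and finishes at 1 + 1 = hour 2.
Lautering waits on milling (finishes hour 2), so it starts at hour 2 and finishes at 2 + 2 = hour 4.
For chilling: milling (finishes hour 2, plus 3-hour gap → hour 5); lautering (finishes hour 4). Taking the maximum gives a start of hour 5, and it finishes at 5 + 7 = hour 12.
The boil waits on lautering (finishes hour 4, plus 3-hour gap → hour 7), so it starts at hour 7 and finishes at 7 + 9 = hour 16.
For primary fermentation: the boil (finishes hour 16, plus 2-hour gap → hour 18); lautering (finishes hour 4); chilling (finishes hour 12). Taking the maximum gives a start of hour 18, and it finishes at 18 + 1 = hour 19.

19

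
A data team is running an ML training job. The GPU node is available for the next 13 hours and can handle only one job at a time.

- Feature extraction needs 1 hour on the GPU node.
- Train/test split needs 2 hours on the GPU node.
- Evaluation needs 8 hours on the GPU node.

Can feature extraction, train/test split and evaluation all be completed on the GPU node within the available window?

Running back to back, the jobs need 1 + 2 + 8 = 11 hours on the GPU node.
Since 11 ≤ 13, they fit within the window.

Yes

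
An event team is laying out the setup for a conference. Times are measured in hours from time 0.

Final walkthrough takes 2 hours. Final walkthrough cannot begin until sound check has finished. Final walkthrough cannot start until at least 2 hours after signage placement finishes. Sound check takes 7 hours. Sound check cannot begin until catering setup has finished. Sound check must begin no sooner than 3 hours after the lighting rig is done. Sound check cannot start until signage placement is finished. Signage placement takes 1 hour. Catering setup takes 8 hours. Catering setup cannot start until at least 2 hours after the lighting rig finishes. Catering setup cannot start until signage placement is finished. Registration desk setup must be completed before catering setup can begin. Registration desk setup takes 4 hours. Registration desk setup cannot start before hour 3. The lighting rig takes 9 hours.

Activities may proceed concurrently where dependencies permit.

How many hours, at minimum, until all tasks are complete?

28

Signage placement has no prerequisites, so it starts at hour 0 and finishes at hour 1.
After its own release at hour 3, registration desk setup can start at hour 3 and finishes at hour 7.
The lighting rig can start immediately at hour 0; it finishes at hour 9.
Catering setup needs all of the lighting rig (finishes hour 9, plus 2-hour gap → hour 11); signage placement (finishes hour 1); registration desk setup (finishes hour 7). That puts its earliest start at hour 11; it finishes at 11 + 8 = hour 19.
Sound check cannot start until catering setup (finishes hour 19); the lighting rig (finishes hour 9, plus 3-hour gap → hour 12); signage placement (finishes hour 1). The controlling bound is hour 19, so sound check finishes at 19 + 7 = hour 26.
Final walkthrough needs all of sound check (finishes hour 26); signage placement (finishes hour 1, plus 2-hour gap → hour 3). That puts its earliest start at hour 26; it finishes at 26 + 2 = hour 28.
All tasks are finished once the last one completes. Finish times: The lighting rig at 9, Registration desk setup at 7, Signage placement at 1, Catering setup at 19, Sound check at 26, Final walkthrough at 28. The latest is hour 28.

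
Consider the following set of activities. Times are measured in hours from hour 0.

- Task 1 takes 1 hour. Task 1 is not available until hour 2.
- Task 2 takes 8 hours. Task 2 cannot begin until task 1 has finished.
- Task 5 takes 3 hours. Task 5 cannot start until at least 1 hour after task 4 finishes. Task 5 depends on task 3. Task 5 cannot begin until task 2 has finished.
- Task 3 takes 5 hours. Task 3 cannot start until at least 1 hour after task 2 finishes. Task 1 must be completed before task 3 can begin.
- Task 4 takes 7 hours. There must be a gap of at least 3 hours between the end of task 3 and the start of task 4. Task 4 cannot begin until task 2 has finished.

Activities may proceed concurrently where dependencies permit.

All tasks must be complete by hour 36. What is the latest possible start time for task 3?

17

Task 5 has no dependents, so it just needs to finish by hour 36. Starting by 36 − 3 = hour 33 achieves that.
Task 4 feeds into task 5 (must start by hour 33, minus 1-hour gap → hour 32); so task 4 must finish by hour 32 and therefore start by hour 25.
For task 3: task 4 (must start by hour 25, minus 3-hour gap → hour 22); task 5 (must start by hour 33). The most restrictive is hour 22; with a 5-hour duration, task 3 must start by hour 17.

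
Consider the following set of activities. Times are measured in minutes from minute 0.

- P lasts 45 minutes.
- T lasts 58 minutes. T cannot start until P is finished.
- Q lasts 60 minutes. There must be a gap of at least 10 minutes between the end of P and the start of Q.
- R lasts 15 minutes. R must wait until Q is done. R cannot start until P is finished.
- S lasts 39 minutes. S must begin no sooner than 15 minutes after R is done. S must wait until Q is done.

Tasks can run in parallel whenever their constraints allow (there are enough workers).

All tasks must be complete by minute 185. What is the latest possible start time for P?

Nothing follows S; the deadline of minute 185 is its only limit. It must start by 185 − 39 = minute 146.
R has to be done before S (must start by minute 146, minus 15-minute gap → minute 131). That means finishing by minute 131, i.e. starting by 131 − 15 = minute 116.
For Q: R (must start by minute 116); S (must start by minute 146). The most restrictive is minute 116; with a 60-minute duration, Q must start by minute 56.
T must finish by minute 185; it takes 58 minutes, so it must start by 185 − 58 = minute 127.
P must finish in time for Q (must start by minute 56, minus 10-minute gap → minute 46); R (must start by minute 116); T (must start by minute 127). The tightest is minute 46, so P must start by 46 − 45 = minute 1.

1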